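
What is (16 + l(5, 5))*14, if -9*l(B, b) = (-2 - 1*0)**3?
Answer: 2128/9 ≈ 236.44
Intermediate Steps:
l(B, b) = 8/9 (l(B, b) = -(-2 - 1*0)**3/9 = -(-2 + 0)**3/9 = -1/9*(-2)**3 = -1/9*(-8) = 8/9)
(16 + l(5, 5))*14 = (16 + 8/9)*14 = (152/9)*14 = 2128/9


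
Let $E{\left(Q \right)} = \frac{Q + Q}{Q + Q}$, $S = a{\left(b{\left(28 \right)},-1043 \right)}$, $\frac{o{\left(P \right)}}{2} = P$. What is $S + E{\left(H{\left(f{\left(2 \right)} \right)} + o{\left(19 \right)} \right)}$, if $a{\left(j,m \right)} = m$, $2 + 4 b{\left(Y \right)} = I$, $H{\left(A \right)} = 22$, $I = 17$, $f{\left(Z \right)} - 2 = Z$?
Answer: $-1042$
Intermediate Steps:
$f{\left(Z \right)} = 2 + Z$
$o{\left(P \right)} = 2 P$
$b{\left(Y \right)} = \frac{15}{4}$ ($b{\left(Y \right)} = - \frac{1}{2} + \frac{1}{4} \cdot 17 = - \frac{1}{2} + \frac{17}{4} = \frac{15}{4}$)
$S = -1043$
$E{\left(Q \right)} = 1$ ($E{\left(Q \right)} = \frac{2 Q}{2 Q} = 2 Q \frac{1}{2 Q} = 1$)
$S + E{\left(H{\left(f{\left(2 \right)} \right)} + o{\left(19 \right)} \right)} = -1043 + 1 = -1042$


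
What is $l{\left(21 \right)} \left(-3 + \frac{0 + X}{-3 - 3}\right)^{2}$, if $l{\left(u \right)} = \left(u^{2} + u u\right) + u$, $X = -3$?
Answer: $\frac{22575}{4} \approx 5643.8$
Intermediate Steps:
$l{\left(u \right)} = u + 2 u^{2}$ ($l{\left(u \right)} = \left(u^{2} + u^{2}\right) + u = 2 u^{2} + u = u + 2 u^{2}$)
$l{\left(21 \right)} \left(-3 + \frac{0 + X}{-3 - 3}\right)^{2} = 21 \left(1 + 2 \cdot 21\right) \left(-3 + \frac{0 - 3}{-3 - 3}\right)^{2} = 21 \left(1 + 42\right) \left(-3 - \frac{3}{-6}\right)^{2} = 21 \cdot 43 \left(-3 - - \frac{1}{2}\right)^{2} = 903 \left(-3 + \frac{1}{2}\right)^{2} = 903 \left(- \frac{5}{2}\right)^{2} = 903 \cdot \frac{25}{4} = \frac{22575}{4}$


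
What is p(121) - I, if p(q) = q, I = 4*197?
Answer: -667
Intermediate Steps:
I = 788
p(121) - I = 121 - 1*788 = 121 - 788 = -667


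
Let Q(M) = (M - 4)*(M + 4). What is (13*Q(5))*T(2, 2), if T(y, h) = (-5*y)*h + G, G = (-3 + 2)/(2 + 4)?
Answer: -4719/2 ≈ -2359.5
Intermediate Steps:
G = -⅙ (G = -1/6 = -1*⅙ = -⅙ ≈ -0.16667)
Q(M) = (-4 + M)*(4 + M)
T(y, h) = -⅙ - 5*h*y (T(y, h) = (-5*y)*h - ⅙ = -5*h*y - ⅙ = -⅙ - 5*h*y)
(13*Q(5))*T(2, 2) = (13*(-16 + 5²))*(-⅙ - 5*2*2) = (13*(-16 + 25))*(-⅙ - 20) = (13*9)*(-121/6) = 117*(-121/6) = -4719/2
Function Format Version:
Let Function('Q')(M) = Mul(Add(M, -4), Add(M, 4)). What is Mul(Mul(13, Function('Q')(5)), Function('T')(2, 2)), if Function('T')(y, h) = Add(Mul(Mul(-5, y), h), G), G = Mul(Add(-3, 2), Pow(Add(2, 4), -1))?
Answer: Rational(-4719, 2) ≈ -2359.5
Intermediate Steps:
G = Rational(-1, 6) (G = Mul(-1, Pow(6, -1)) = Mul(-1, Rational(1, 6)) = Rational(-1, 6) ≈ -0.16667)
Function('Q')(M) = Mul(Add(-4, M), Add(4, M))
Function('T')(y, h) = Add(Rational(-1, 6), Mul(-5, h, y)) (Function('T')(y, h) = Add(Mul(Mul(-5, y), h), Rational(-1, 6)) = Add(Mul(-5, h, y), Rational(-1, 6)) = Add(Rational(-1, 6), Mul(-5, h, y)))
Mul(Mul(13, Function('Q')(5)), Function('T')(2, 2)) = Mul(Mul(13, Add(-16, Pow(5, 2))), Add(Rational(-1, 6), Mul(-5, 2, 2))) = Mul(Mul(13, Add(-16, 25)), Add(Rational(-1, 6), -20)) = Mul(Mul(13, 9), Rational(-121, 6)) = Mul(117, Rational(-121, 6)) = Rational(-4719, 2)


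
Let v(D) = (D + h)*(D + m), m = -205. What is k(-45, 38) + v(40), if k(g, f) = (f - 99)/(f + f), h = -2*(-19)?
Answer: -978181/76 ≈ -12871.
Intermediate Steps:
h = 38
k(g, f) = (-99 + f)/(2*f) (k(g, f) = (-99 + f)/((2*f)) = (-99 + f)*(1/(2*f)) = (-99 + f)/(2*f))
v(D) = (-205 + D)*(38 + D) (v(D) = (D + 38)*(D - 205) = (38 + D)*(-205 + D) = (-205 + D)*(38 + D))
k(-45, 38) + v(40) = (½)*(-99 + 38)/38 + (-7790 + 40² - 167*40) = (½)*(1/38)*(-61) + (-7790 + 1600 - 6680) = -61/76 - 12870 = -978181/76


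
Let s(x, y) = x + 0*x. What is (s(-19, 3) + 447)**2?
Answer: 183184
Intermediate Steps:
s(x, y) = x (s(x, y) = x + 0 = x)
(s(-19, 3) + 447)**2 = (-19 + 447)**2 = 428**2 = 183184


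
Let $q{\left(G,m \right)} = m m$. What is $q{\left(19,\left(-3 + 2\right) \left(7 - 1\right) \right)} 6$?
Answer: $216$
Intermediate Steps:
$q{\left(G,m \right)} = m^{2}$
$q{\left(19,\left(-3 + 2\right) \left(7 - 1\right) \right)} 6 = \left(\left(-3 + 2\right) \left(7 - 1\right)\right)^{2} \cdot 6 = \left(\left(-1\right) 6\right)^{2} \cdot 6 = \left(-6\right)^{2} \cdot 6 = 36 \cdot 6 = 216$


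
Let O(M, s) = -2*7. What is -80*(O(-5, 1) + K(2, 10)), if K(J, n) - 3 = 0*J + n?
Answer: 80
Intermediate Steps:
K(J, n) = 3 + n (K(J, n) = 3 + (0*J + n) = 3 + (0 + n) = 3 + n)
O(M, s) = -14
-80*(O(-5, 1) + K(2, 10)) = -80*(-14 + (3 + 10)) = -80*(-14 + 13) = -80*(-1) = 80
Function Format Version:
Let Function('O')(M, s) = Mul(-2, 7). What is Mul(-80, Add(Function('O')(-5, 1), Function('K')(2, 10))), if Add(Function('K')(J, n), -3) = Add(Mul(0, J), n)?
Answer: 80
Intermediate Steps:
Function('K')(J, n) = Add(3, n) (Function('K')(J, n) = Add(3, Add(Mul(0, J), n)) = Add(3, Add(0, n)) = Add(3, n))
Function('O')(M, s) = -14
Mul(-80, Add(Function('O')(-5, 1), Function('K')(2, 10))) = Mul(-80, Add(-14, Add(3, 10))) = Mul(-80, Add(-14, 13)) = Mul(-80, -1) = 80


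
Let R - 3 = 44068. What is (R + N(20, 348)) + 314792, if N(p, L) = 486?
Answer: 359349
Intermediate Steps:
R = 44071 (R = 3 + 44068 = 44071)
(R + N(20, 348)) + 314792 = (44071 + 486) + 314792 = 44557 + 314792 = 359349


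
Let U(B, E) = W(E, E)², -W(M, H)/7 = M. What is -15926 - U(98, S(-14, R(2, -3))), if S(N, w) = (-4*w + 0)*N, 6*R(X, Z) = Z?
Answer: -54342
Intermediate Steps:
W(M, H) = -7*M
R(X, Z) = Z/6
S(N, w) = -4*N*w (S(N, w) = (-4*w)*N = -4*N*w)
U(B, E) = 49*E² (U(B, E) = (-7*E)² = 49*E²)
-15926 - U(98, S(-14, R(2, -3))) = -15926 - 49*(-4*(-14)*(⅙)*(-3))² = -15926 - 49*(-4*(-14)*(-½))² = -15926 - 49*(-28)² = -15926 - 49*784 = -15926 - 1*38416 = -15926 - 38416 = -54342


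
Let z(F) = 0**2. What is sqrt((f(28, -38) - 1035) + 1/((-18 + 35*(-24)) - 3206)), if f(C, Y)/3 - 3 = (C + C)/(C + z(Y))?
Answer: I*sqrt(1052901374)/1016 ≈ 31.937*I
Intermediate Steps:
z(F) = 0
f(C, Y) = 15 (f(C, Y) = 9 + 3*((C + C)/(C + 0)) = 9 + 3*((2*C)/C) = 9 + 3*2 = 9 + 6 = 15)
sqrt((f(28, -38) - 1035) + 1/((-18 + 35*(-24)) - 3206)) = sqrt((15 - 1035) + 1/((-18 + 35*(-24)) - 3206)) = sqrt(-1020 + 1/((-18 - 840) - 3206)) = sqrt(-1020 + 1/(-858 - 3206)) = sqrt(-1020 + 1/(-4064)) = sqrt(-1020 - 1/4064) = sqrt(-4145281/4064) = I*sqrt(1052901374)/1016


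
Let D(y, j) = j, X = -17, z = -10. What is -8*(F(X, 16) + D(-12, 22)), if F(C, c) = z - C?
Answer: -232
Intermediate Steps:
F(C, c) = -10 - C
-8*(F(X, 16) + D(-12, 22)) = -8*((-10 - 1*(-17)) + 22) = -8*((-10 + 17) + 22) = -8*(7 + 22) = -8*29 = -232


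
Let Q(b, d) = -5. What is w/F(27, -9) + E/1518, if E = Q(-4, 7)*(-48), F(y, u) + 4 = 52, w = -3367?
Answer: -849931/12144 ≈ -69.988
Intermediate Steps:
F(y, u) = 48 (F(y, u) = -4 + 52 = 48)
E = 240 (E = -5*(-48) = 240)
w/F(27, -9) + E/1518 = -3367/48 + 240/1518 = -3367*1/48 + 240*(1/1518) = -3367/48 + 40/253 = -849931/12144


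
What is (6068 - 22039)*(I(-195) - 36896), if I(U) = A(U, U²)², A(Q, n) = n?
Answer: -23091889615859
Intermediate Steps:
I(U) = U⁴ (I(U) = (U²)² = U⁴)
(6068 - 22039)*(I(-195) - 36896) = (6068 - 22039)*((-195)⁴ - 36896) = -15971*(1445900625 - 36896) = -15971*1445863729 = -23091889615859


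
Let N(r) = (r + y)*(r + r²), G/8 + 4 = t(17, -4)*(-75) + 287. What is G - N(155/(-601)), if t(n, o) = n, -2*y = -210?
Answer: -1718409439236/217081801 ≈ -7916.0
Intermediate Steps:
y = 105 (y = -½*(-210) = 105)
G = -7936 (G = -32 + 8*(17*(-75) + 287) = -32 + 8*(-1275 + 287) = -32 + 8*(-988) = -32 - 7904 = -7936)
N(r) = (105 + r)*(r + r²) (N(r) = (r + 105)*(r + r²) = (105 + r)*(r + r²))
G - N(155/(-601)) = -7936 - 155/(-601)*(105 + (155/(-601))² + 106*(155/(-601))) = -7936 - 155*(-1/601)*(105 + (155*(-1/601))² + 106*(155*(-1/601))) = -7936 - (-155)*(105 + (-155/601)² + 106*(-155/601))/601 = -7936 - (-155)*(105 + 24025/361201 - 16430/601)/601 = -7936 - (-155)*28075700/(601*361201) = -7936 - 1*(-4351733500/217081801) = -7936 + 4351733500/217081801 = -1718409439236/217081801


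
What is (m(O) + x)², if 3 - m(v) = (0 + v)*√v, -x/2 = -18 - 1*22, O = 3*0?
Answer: 6889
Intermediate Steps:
O = 0
x = 80 (x = -2*(-18 - 1*22) = -2*(-18 - 22) = -2*(-40) = 80)
m(v) = 3 - v^(3/2) (m(v) = 3 - (0 + v)*√v = 3 - v*√v = 3 - v^(3/2))
(m(O) + x)² = ((3 - 0^(3/2)) + 80)² = ((3 - 1*0) + 80)² = ((3 + 0) + 80)² = (3 + 80)² = 83² = 6889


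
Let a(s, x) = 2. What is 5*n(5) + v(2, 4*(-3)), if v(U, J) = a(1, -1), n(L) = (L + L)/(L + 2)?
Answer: 64/7 ≈ 9.1429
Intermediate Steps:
n(L) = 2*L/(2 + L) (n(L) = (2*L)/(2 + L) = 2*L/(2 + L))
v(U, J) = 2
5*n(5) + v(2, 4*(-3)) = 5*(2*5/(2 + 5)) + 2 = 5*(2*5/7) + 2 = 5*(2*5*(⅐)) + 2 = 5*(10/7) + 2 = 50/7 + 2 = 64/7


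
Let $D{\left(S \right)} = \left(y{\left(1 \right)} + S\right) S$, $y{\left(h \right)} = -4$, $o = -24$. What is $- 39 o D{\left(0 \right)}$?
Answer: $0$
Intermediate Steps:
$D{\left(S \right)} = S \left(-4 + S\right)$ ($D{\left(S \right)} = \left(-4 + S\right) S = S \left(-4 + S\right)$)
$- 39 o D{\left(0 \right)} = \left(-39\right) \left(-24\right) 0 \left(-4 + 0\right) = 936 \cdot 0 \left(-4\right) = 936 \cdot 0 = 0$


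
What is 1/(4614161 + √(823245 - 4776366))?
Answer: 4614161/21290485687042 - I*√3953121/21290485687042 ≈ 2.1672e-7 - 9.3387e-11*I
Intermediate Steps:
1/(4614161 + √(823245 - 4776366)) = 1/(4614161 + √(-3953121)) = 1/(4614161 + I*√3953121)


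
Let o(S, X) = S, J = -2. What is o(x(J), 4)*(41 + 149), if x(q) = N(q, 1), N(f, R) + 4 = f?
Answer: -1140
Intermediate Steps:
N(f, R) = -4 + f
x(q) = -4 + q
o(x(J), 4)*(41 + 149) = (-4 - 2)*(41 + 149) = -6*190 = -1140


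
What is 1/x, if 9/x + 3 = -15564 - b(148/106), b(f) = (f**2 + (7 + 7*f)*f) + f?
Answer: -43802887/25281 ≈ -1732.6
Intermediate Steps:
b(f) = f + f**2 + f*(7 + 7*f) (b(f) = (f**2 + f*(7 + 7*f)) + f = f + f**2 + f*(7 + 7*f))
x = -25281/43802887 (x = 9/(-3 + (-15564 - 8*148/106*(1 + 148/106))) = 9/(-3 + (-15564 - 8*148*(1/106)*(1 + 148*(1/106)))) = 9/(-3 + (-15564 - 8*74*(1 + 74/53)/53)) = 9/(-3 + (-15564 - 8*74*127/(53*53))) = 9/(-3 + (-15564 - 1*75184/2809)) = 9/(-3 + (-15564 - 75184/2809)) = 9/(-3 - 43794460/2809) = 9/(-43802887/2809) = 9*(-2809/43802887) = -25281/43802887 ≈ -0.00057715)
1/x = 1/(-25281/43802887) = -43802887/25281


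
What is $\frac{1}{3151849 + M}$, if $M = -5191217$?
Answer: $- \frac{1}{2039368} \approx -4.9035 \cdot 10^{-7}$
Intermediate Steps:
$\frac{1}{3151849 + M} = \frac{1}{3151849 - 5191217} = \frac{1}{-2039368} = - \frac{1}{2039368}$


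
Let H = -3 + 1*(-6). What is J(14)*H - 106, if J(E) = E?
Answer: -232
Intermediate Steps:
H = -9 (H = -3 - 6 = -9)
J(14)*H - 106 = 14*(-9) - 106 = -126 - 106 = -232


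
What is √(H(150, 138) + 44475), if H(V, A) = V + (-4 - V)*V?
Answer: 5*√861 ≈ 146.71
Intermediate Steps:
H(V, A) = V + V*(-4 - V)
√(H(150, 138) + 44475) = √(-1*150*(3 + 150) + 44475) = √(-1*150*153 + 44475) = √(-22950 + 44475) = √21525 = 5*√861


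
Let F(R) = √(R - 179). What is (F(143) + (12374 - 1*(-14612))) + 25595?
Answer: 52581 + 6*I ≈ 52581.0 + 6.0*I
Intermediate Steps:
F(R) = √(-179 + R)
(F(143) + (12374 - 1*(-14612))) + 25595 = (√(-179 + 143) + (12374 - 1*(-14612))) + 25595 = (√(-36) + (12374 + 14612)) + 25595 = (6*I + 26986) + 25595 = (26986 + 6*I) + 25595 = 52581 + 6*I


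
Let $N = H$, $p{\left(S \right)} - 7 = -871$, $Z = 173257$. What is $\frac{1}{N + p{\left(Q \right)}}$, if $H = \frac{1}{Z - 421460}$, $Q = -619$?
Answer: $- \frac{248203}{214447393} \approx -0.0011574$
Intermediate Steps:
$p{\left(S \right)} = -864$ ($p{\left(S \right)} = 7 - 871 = -864$)
$H = - \frac{1}{248203}$ ($H = \frac{1}{173257 - 421460} = \frac{1}{-248203} = - \frac{1}{248203} \approx -4.029 \cdot 10^{-6}$)
$N = - \frac{1}{248203} \approx -4.029 \cdot 10^{-6}$
$\frac{1}{N + p{\left(Q \right)}} = \frac{1}{- \frac{1}{248203} - 864} = \frac{1}{- \frac{214447393}{248203}} = - \frac{248203}{214447393}$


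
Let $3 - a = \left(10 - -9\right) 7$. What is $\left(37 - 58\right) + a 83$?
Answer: $-10811$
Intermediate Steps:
$a = -130$ ($a = 3 - \left(10 - -9\right) 7 = 3 - \left(10 + 9\right) 7 = 3 - 19 \cdot 7 = 3 - 133 = -130$)
$\left(37 - 58\right) + a 83 = \left(37 - 58\right) - 10790 = -21 - 10790 = -10811$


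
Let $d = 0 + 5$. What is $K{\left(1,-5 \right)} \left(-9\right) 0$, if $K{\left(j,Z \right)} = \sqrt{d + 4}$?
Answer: $0$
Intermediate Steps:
$d = 5$
$K{\left(j,Z \right)} = 3$ ($K{\left(j,Z \right)} = \sqrt{5 + 4} = \sqrt{9} = 3$)
$K{\left(1,-5 \right)} \left(-9\right) 0 = 3 \left(-9\right) 0 = \left(-27\right) 0 = 0$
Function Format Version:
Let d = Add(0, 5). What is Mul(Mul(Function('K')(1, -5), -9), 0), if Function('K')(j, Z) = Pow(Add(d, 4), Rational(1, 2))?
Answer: 0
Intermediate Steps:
d = 5
Function('K')(j, Z) = 3 (Function('K')(j, Z) = Pow(Add(5, 4), Rational(1, 2)) = Pow(9, Rational(1, 2)) = 3)
Mul(Mul(Function('K')(1, -5), -9), 0) = Mul(Mul(3, -9), 0) = Mul(-27, 0) = 0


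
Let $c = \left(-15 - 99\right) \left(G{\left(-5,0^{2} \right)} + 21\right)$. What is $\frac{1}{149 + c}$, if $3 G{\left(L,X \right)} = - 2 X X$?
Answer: $- \frac{1}{2245} \approx -0.00044543$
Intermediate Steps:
$G{\left(L,X \right)} = - \frac{2 X^{2}}{3}$ ($G{\left(L,X \right)} = \frac{- 2 X X}{3} = \frac{\left(-2\right) X^{2}}{3} = - \frac{2 X^{2}}{3}$)
$c = -2394$ ($c = \left(-15 - 99\right) \left(- \frac{2 \left(0^{2}\right)^{2}}{3} + 21\right) = - 114 \left(- \frac{2 \cdot 0^{2}}{3} + 21\right) = - 114 \left(\left(- \frac{2}{3}\right) 0 + 21\right) = - 114 \left(0 + 21\right) = \left(-114\right) 21 = -2394$)
$\frac{1}{149 + c} = \frac{1}{149 - 2394} = \frac{1}{-2245} = - \frac{1}{2245}$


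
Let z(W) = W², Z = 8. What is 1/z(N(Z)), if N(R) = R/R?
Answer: 1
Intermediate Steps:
N(R) = 1
1/z(N(Z)) = 1/(1²) = 1/1 = 1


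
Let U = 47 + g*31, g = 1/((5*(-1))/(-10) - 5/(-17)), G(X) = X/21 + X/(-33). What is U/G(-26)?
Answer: -178871/936 ≈ -191.10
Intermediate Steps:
G(X) = 4*X/231 (G(X) = X*(1/21) + X*(-1/33) = X/21 - X/33 = 4*X/231)
g = 34/27 (g = 1/(-5*(-⅒) - 5*(-1/17)) = 1/(½ + 5/17) = 1/(27/34) = 34/27 ≈ 1.2593)
U = 2323/27 (U = 47 + (34/27)*31 = 47 + 1054/27 = 2323/27 ≈ 86.037)
U/G(-26) = 2323/(27*(((4/231)*(-26)))) = 2323/(27*(-104/231)) = (2323/27)*(-231/104) = -178871/936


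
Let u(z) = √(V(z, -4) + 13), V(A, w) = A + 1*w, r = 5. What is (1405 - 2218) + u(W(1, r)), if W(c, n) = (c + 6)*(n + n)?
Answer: -813 + √79 ≈ -804.11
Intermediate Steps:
V(A, w) = A + w
W(c, n) = 2*n*(6 + c) (W(c, n) = (6 + c)*(2*n) = 2*n*(6 + c))
u(z) = √(9 + z) (u(z) = √((z - 4) + 13) = √((-4 + z) + 13) = √(9 + z))
(1405 - 2218) + u(W(1, r)) = (1405 - 2218) + √(9 + 2*5*(6 + 1)) = -813 + √(9 + 2*5*7) = -813 + √(9 + 70) = -813 + √79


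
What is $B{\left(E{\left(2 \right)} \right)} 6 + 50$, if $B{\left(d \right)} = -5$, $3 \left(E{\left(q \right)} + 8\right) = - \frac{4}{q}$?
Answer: $20$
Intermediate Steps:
$E{\left(q \right)} = -8 - \frac{4}{3 q}$ ($E{\left(q \right)} = -8 + \frac{\left(-4\right) \frac{1}{q}}{3} = -8 - \frac{4}{3 q}$)
$B{\left(E{\left(2 \right)} \right)} 6 + 50 = \left(-5\right) 6 + 50 = -30 + 50 = 20$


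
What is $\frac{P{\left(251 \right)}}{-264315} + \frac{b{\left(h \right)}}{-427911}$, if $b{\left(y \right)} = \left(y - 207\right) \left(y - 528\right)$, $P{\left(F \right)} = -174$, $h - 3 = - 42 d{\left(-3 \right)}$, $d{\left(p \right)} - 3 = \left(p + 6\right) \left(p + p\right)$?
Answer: $- \frac{1305372604}{12567032885} \approx -0.10387$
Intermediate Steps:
$d{\left(p \right)} = 3 + 2 p \left(6 + p\right)$ ($d{\left(p \right)} = 3 + \left(p + 6\right) \left(p + p\right) = 3 + \left(6 + p\right) 2 p = 3 + 2 p \left(6 + p\right)$)
$h = 633$ ($h = 3 - 42 \left(3 + 2 \left(-3\right)^{2} + 12 \left(-3\right)\right) = 3 - 42 \left(3 + 2 \cdot 9 - 36\right) = 3 - 42 \left(3 + 18 - 36\right) = 3 - -630 = 3 + 630 = 633$)
$b{\left(y \right)} = \left(-528 + y\right) \left(-207 + y\right)$ ($b{\left(y \right)} = \left(-207 + y\right) \left(-528 + y\right) = \left(-528 + y\right) \left(-207 + y\right)$)
$\frac{P{\left(251 \right)}}{-264315} + \frac{b{\left(h \right)}}{-427911} = - \frac{174}{-264315} + \frac{109296 + 633^{2} - 465255}{-427911} = \left(-174\right) \left(- \frac{1}{264315}\right) + \left(109296 + 400689 - 465255\right) \left(- \frac{1}{427911}\right) = \frac{58}{88105} + 44730 \left(- \frac{1}{427911}\right) = \frac{58}{88105} - \frac{14910}{142637} = - \frac{1305372604}{12567032885}$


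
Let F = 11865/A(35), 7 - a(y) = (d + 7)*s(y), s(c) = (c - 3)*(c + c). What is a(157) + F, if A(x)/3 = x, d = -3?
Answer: -193304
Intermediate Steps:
A(x) = 3*x
s(c) = 2*c*(-3 + c) (s(c) = (-3 + c)*(2*c) = 2*c*(-3 + c))
a(y) = 7 - 8*y*(-3 + y) (a(y) = 7 - (-3 + 7)*2*y*(-3 + y) = 7 - 4*2*y*(-3 + y) = 7 - 8*y*(-3 + y))
F = 113 (F = 11865/((3*35)) = 11865/105 = 11865*(1/105) = 113)
a(157) + F = (7 - 8*157*(-3 + 157)) + 113 = (7 - 8*157*154) + 113 = (7 - 193424) + 113 = -193417 + 113 = -193304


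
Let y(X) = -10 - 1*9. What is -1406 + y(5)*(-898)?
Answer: 15656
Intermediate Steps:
y(X) = -19 (y(X) = -10 - 9 = -19)
-1406 + y(5)*(-898) = -1406 - 19*(-898) = -1406 + 17062 = 15656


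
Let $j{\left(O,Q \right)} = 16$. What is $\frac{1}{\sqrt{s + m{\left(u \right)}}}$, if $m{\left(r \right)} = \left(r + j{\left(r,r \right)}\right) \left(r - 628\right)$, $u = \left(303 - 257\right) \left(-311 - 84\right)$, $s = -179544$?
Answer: $\frac{\sqrt{85269837}}{170539674} \approx 5.4147 \cdot 10^{-5}$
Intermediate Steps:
$u = -18170$ ($u = 46 \left(-395\right) = -18170$)
$m{\left(r \right)} = \left(-628 + r\right) \left(16 + r\right)$ ($m{\left(r \right)} = \left(r + 16\right) \left(r - 628\right) = \left(16 + r\right) \left(-628 + r\right) = \left(-628 + r\right) \left(16 + r\right)$)
$\frac{1}{\sqrt{s + m{\left(u \right)}}} = \frac{1}{\sqrt{-179544 - \left(-11109992 - 330148900\right)}} = \frac{1}{\sqrt{-179544 + \left(-10048 + 330148900 + 11120040\right)}} = \frac{1}{\sqrt{-179544 + 341258892}} = \frac{1}{\sqrt{341079348}} = \frac{1}{2 \sqrt{85269837}} = \frac{\sqrt{85269837}}{170539674}$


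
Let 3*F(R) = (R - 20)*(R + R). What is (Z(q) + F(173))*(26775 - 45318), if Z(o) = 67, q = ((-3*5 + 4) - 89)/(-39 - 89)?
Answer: -328452159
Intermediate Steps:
q = 25/32 (q = ((-15 + 4) - 89)/(-128) = (-11 - 89)*(-1/128) = -100*(-1/128) = 25/32 ≈ 0.78125)
F(R) = 2*R*(-20 + R)/3 (F(R) = ((R - 20)*(R + R))/3 = ((-20 + R)*(2*R))/3 = (2*R*(-20 + R))/3 = 2*R*(-20 + R)/3)
(Z(q) + F(173))*(26775 - 45318) = (67 + (2/3)*173*(-20 + 173))*(26775 - 45318) = (67 + (2/3)*173*153)*(-18543) = (67 + 17646)*(-18543) = 17713*(-18543) = -328452159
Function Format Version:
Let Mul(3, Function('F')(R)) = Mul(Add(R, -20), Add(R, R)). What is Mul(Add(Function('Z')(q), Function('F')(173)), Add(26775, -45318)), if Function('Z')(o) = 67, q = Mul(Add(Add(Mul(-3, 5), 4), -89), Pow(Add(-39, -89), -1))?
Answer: -328452159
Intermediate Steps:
q = Rational(25, 32) (q = Mul(Add(Add(-15, 4), -89), Pow(-128, -1)) = Mul(Add(-11, -89), Rational(-1, 128)) = Mul(-100, Rational(-1, 128)) = Rational(25, 32) ≈ 0.78125)
Function('F')(R) = Mul(Rational(2, 3), R, Add(-20, R)) (Function('F')(R) = Mul(Rational(1, 3), Mul(Add(R, -20), Add(R, R))) = Mul(Rational(1, 3), Mul(Add(-20, R), Mul(2, R))) = Mul(Rational(1, 3), Mul(2, R, Add(-20, R))) = Mul(Rational(2, 3), R, Add(-20, R)))
Mul(Add(Function('Z')(q), Function('F')(173)), Add(26775, -45318)) = Mul(Add(67, Mul(Rational(2, 3), 173, Add(-20, 173))), Add(26775, -45318)) = Mul(Add(67, Mul(Rational(2, 3), 173, 153)), -18543) = Mul(Add(67, 17646), -18543) = Mul(17713, -18543) = -328452159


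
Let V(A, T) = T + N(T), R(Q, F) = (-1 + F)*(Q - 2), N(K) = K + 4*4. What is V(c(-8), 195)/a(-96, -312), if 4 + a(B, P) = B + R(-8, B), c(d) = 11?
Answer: 7/15 ≈ 0.46667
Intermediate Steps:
N(K) = 16 + K (N(K) = K + 16 = 16 + K)
R(Q, F) = (-1 + F)*(-2 + Q)
a(B, P) = 6 - 9*B (a(B, P) = -4 + (B + (2 - 1*(-8) - 2*B + B*(-8))) = -4 + (B + (2 + 8 - 2*B - 8*B)) = -4 + (B + (10 - 10*B)) = -4 + (10 - 9*B) = 6 - 9*B)
V(A, T) = 16 + 2*T (V(A, T) = T + (16 + T) = 16 + 2*T)
V(c(-8), 195)/a(-96, -312) = (16 + 2*195)/(6 - 9*(-96)) = (16 + 390)/(6 + 864) = 406/870 = 406*(1/870) = 7/15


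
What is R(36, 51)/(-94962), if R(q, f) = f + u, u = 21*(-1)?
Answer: -5/15827 ≈ -0.00031592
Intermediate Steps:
u = -21
R(q, f) = -21 + f (R(q, f) = f - 21 = -21 + f)
R(36, 51)/(-94962) = (-21 + 51)/(-94962) = 30*(-1/94962) = -5/15827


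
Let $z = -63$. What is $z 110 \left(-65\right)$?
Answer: $450450$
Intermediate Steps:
$z 110 \left(-65\right) = \left(-63\right) 110 \left(-65\right) = \left(-6930\right) \left(-65\right) = 450450$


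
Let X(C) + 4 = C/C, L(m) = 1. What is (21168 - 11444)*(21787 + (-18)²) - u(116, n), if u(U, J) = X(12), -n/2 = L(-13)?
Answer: 215007367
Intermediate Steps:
n = -2 (n = -2*1 = -2)
X(C) = -3 (X(C) = -4 + C/C = -4 + 1 = -3)
u(U, J) = -3
(21168 - 11444)*(21787 + (-18)²) - u(116, n) = (21168 - 11444)*(21787 + (-18)²) - 1*(-3) = 9724*(21787 + 324) + 3 = 9724*22111 + 3 = 215007364 + 3 = 215007367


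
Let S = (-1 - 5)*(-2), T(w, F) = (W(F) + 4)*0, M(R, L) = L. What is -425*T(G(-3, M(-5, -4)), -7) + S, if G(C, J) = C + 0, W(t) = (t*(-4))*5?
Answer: 12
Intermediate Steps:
W(t) = -20*t (W(t) = -4*t*5 = -20*t)
G(C, J) = C
T(w, F) = 0 (T(w, F) = (-20*F + 4)*0 = (4 - 20*F)*0 = 0)
S = 12 (S = -6*(-2) = 12)
-425*T(G(-3, M(-5, -4)), -7) + S = -425*0 + 12 = 0 + 12 = 12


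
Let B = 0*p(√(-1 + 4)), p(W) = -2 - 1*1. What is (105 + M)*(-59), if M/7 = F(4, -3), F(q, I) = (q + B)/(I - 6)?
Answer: -54103/9 ≈ -6011.4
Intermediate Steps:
p(W) = -3 (p(W) = -2 - 1 = -3)
B = 0 (B = 0*(-3) = 0)
F(q, I) = q/(-6 + I) (F(q, I) = (q + 0)/(I - 6) = q/(-6 + I))
M = -28/9 (M = 7*(4/(-6 - 3)) = 7*(4/(-9)) = 7*(4*(-⅑)) = 7*(-4/9) = -28/9 ≈ -3.1111)
(105 + M)*(-59) = (105 - 28/9)*(-59) = (917/9)*(-59) = -54103/9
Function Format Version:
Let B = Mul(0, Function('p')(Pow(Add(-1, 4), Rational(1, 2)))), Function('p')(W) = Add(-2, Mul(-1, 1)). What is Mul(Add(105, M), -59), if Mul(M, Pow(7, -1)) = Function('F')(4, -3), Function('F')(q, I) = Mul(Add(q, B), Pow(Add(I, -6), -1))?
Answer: Rational(-54103, 9) ≈ -6011.4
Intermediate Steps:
Function('p')(W) = -3 (Function('p')(W) = Add(-2, -1) = -3)
B = 0 (B = Mul(0, -3) = 0)
Function('F')(q, I) = Mul(q, Pow(Add(-6, I), -1)) (Function('F')(q, I) = Mul(Add(q, 0), Pow(Add(I, -6), -1)) = Mul(q, Pow(Add(-6, I), -1)))
M = Rational(-28, 9) (M = Mul(7, Mul(4, Pow(Add(-6, -3), -1))) = Mul(7, Mul(4, Pow(-9, -1))) = Mul(7, Mul(4, Rational(-1, 9))) = Mul(7, Rational(-4, 9)) = Rational(-28, 9) ≈ -3.1111)
Mul(Add(105, M), -59) = Mul(Add(105, Rational(-28, 9)), -59) = Mul(Rational(917, 9), -59) = Rational(-54103, 9)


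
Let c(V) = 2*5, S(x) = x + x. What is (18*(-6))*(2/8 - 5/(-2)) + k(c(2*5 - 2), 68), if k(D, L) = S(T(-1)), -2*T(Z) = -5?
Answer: -292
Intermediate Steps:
T(Z) = 5/2 (T(Z) = -½*(-5) = 5/2)
S(x) = 2*x
c(V) = 10
k(D, L) = 5 (k(D, L) = 2*(5/2) = 5)
(18*(-6))*(2/8 - 5/(-2)) + k(c(2*5 - 2), 68) = (18*(-6))*(2/8 - 5/(-2)) + 5 = -108*(2*(⅛) - 5*(-½)) + 5 = -108*(¼ + 5/2) + 5 = -108*11/4 + 5 = -297 + 5 = -292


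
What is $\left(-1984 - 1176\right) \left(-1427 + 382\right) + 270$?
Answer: $3302470$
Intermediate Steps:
$\left(-1984 - 1176\right) \left(-1427 + 382\right) + 270 = \left(-3160\right) \left(-1045\right) + 270 = 3302200 + 270 = 3302470$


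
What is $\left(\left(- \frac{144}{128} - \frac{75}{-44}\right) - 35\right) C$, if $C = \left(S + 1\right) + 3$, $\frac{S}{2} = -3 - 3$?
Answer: $\frac{3029}{11} \approx 275.36$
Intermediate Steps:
$S = -12$ ($S = 2 \left(-3 - 3\right) = 2 \left(-6\right) = -12$)
$C = -8$ ($C = \left(-12 + 1\right) + 3 = -11 + 3 = -8$)
$\left(\left(- \frac{144}{128} - \frac{75}{-44}\right) - 35\right) C = \left(\left(- \frac{144}{128} - \frac{75}{-44}\right) - 35\right) \left(-8\right) = \left(\left(\left(-144\right) \frac{1}{128} - - \frac{75}{44}\right) - 35\right) \left(-8\right) = \left(\left(- \frac{9}{8} + \frac{75}{44}\right) - 35\right) \left(-8\right) = \left(\frac{51}{88} - 35\right) \left(-8\right) = \left(- \frac{3029}{88}\right) \left(-8\right) = \frac{3029}{11}$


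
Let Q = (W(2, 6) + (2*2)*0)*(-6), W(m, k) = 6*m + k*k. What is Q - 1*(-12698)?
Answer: 12410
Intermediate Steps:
W(m, k) = k² + 6*m (W(m, k) = 6*m + k² = k² + 6*m)
Q = -288 (Q = ((6² + 6*2) + (2*2)*0)*(-6) = ((36 + 12) + 4*0)*(-6) = (48 + 0)*(-6) = 48*(-6) = -288)
Q - 1*(-12698) = -288 - 1*(-12698) = -288 + 12698 = 12410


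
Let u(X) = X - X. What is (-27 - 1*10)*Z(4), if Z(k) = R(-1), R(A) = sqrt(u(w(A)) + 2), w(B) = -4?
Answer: -37*sqrt(2) ≈ -52.326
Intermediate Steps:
u(X) = 0
R(A) = sqrt(2) (R(A) = sqrt(0 + 2) = sqrt(2))
Z(k) = sqrt(2)
(-27 - 1*10)*Z(4) = (-27 - 1*10)*sqrt(2) = (-27 - 10)*sqrt(2) = -37*sqrt(2)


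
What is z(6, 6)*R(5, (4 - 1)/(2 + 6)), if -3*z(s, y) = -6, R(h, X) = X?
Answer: ¾ ≈ 0.75000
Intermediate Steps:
z(s, y) = 2 (z(s, y) = -⅓*(-6) = 2)
z(6, 6)*R(5, (4 - 1)/(2 + 6)) = 2*((4 - 1)/(2 + 6)) = 2*(3/8) = ¾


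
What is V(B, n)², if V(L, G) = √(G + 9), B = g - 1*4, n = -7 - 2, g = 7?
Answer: 0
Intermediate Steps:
n = -9
B = 3 (B = 7 - 1*4 = 7 - 4 = 3)
V(L, G) = √(9 + G)
V(B, n)² = (√(9 - 9))² = (√0)² = 0² = 0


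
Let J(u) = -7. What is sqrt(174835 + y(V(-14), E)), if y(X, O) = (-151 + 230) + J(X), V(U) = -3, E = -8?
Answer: sqrt(174907) ≈ 418.22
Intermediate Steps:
y(X, O) = 72 (y(X, O) = (-151 + 230) - 7 = 79 - 7 = 72)
sqrt(174835 + y(V(-14), E)) = sqrt(174835 + 72) = sqrt(174907)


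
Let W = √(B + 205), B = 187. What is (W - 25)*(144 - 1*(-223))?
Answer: -9175 + 5138*√2 ≈ -1908.8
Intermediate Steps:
W = 14*√2 (W = √(187 + 205) = √392 = 14*√2 ≈ 19.799)
(W - 25)*(144 - 1*(-223)) = (14*√2 - 25)*(144 - 1*(-223)) = (-25 + 14*√2)*(144 + 223) = (-25 + 14*√2)*367 = -9175 + 5138*√2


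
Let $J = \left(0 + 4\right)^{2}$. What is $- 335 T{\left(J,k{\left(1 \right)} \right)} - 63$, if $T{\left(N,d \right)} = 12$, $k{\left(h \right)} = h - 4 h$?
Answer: $-4083$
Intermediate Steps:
$k{\left(h \right)} = - 3 h$
$J = 16$ ($J = 4^{2} = 16$)
$- 335 T{\left(J,k{\left(1 \right)} \right)} - 63 = \left(-335\right) 12 - 63 = -4020 - 63 = -4083$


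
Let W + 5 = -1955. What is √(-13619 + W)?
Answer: 3*I*√1731 ≈ 124.82*I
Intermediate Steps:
W = -1960 (W = -5 - 1955 = -1960)
√(-13619 + W) = √(-13619 - 1960) = √(-15579) = 3*I*√1731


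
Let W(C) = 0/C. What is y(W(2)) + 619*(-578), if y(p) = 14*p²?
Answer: -357782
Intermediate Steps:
W(C) = 0
y(W(2)) + 619*(-578) = 14*0² + 619*(-578) = 14*0 - 357782 = 0 - 357782 = -357782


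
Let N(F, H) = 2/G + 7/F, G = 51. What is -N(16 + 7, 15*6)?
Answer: -403/1173 ≈ -0.34356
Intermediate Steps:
N(F, H) = 2/51 + 7/F
-N(16 + 7, 15*6) = -(2/51 + 7/(16 + 7)) = -(2/51 + 7/23) = -1*403/1173 = -403/1173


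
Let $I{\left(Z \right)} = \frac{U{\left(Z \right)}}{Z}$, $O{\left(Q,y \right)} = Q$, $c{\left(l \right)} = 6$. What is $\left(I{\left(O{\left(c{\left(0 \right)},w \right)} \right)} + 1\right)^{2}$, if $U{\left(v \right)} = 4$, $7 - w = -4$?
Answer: $\frac{25}{9} \approx 2.7778$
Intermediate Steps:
$w = 11$ ($w = 7 - -4 = 7 + 4 = 11$)
$I{\left(Z \right)} = \frac{4}{Z}$
$\left(I{\left(O{\left(c{\left(0 \right)},w \right)} \right)} + 1\right)^{2} = \left(\frac{4}{6} + 1\right)^{2} = \left(4 \cdot \frac{1}{6} + 1\right)^{2} = \left(\frac{2}{3} + 1\right)^{2} = \left(\frac{5}{3}\right)^{2} = \frac{25}{9}$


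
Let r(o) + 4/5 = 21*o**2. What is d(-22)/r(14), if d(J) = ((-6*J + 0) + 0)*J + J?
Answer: -7315/10288 ≈ -0.71102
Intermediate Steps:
r(o) = -4/5 + 21*o**2
d(J) = J - 6*J**2 (d(J) = (-6*J + 0)*J + J = (-6*J)*J + J = -6*J**2 + J = J - 6*J**2)
d(-22)/r(14) = (-22*(1 - 6*(-22)))/(-4/5 + 21*14**2) = (-22*(1 + 132))/(-4/5 + 21*196) = (-22*133)/(-4/5 + 4116) = -2926/20576/5 = -2926*5/20576 = -7315/10288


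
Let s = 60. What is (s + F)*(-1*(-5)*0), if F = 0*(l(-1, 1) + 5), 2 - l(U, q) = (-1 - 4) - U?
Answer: 0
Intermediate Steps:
l(U, q) = 7 + U (l(U, q) = 2 - ((-1 - 4) - U) = 2 - (-5 - U) = 2 + (5 + U) = 7 + U)
F = 0 (F = 0*((7 - 1) + 5) = 0*(6 + 5) = 0*11 = 0)
(s + F)*(-1*(-5)*0) = (60 + 0)*(-1*(-5)*0) = 60*(5*0) = 60*0 = 0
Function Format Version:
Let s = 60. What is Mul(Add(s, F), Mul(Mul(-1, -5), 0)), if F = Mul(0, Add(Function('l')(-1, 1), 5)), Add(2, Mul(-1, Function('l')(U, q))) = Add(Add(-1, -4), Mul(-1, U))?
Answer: 0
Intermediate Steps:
Function('l')(U, q) = Add(7, U) (Function('l')(U, q) = Add(2, Mul(-1, Add(Add(-1, -4), Mul(-1, U)))) = Add(2, Mul(-1, Add(-5, Mul(-1, U)))) = Add(2, Add(5, U)) = Add(7, U))
F = 0 (F = Mul(0, Add(Add(7, -1), 5)) = Mul(0, Add(6, 5)) = Mul(0, 11) = 0)
Mul(Add(s, F), Mul(Mul(-1, -5), 0)) = Mul(Add(60, 0), Mul(Mul(-1, -5), 0)) = Mul(60, Mul(5, 0)) = Mul(60, 0) = 0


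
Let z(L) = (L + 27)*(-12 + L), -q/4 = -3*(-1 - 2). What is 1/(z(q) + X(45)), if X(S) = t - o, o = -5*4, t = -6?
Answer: 1/446 ≈ 0.0022422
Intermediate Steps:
q = -36 (q = -(-12)*(-1 - 2) = -(-12)*(-3) = -4*9 = -36)
z(L) = (-12 + L)*(27 + L) (z(L) = (27 + L)*(-12 + L) = (-12 + L)*(27 + L))
o = -20
X(S) = 14 (X(S) = -6 - 1*(-20) = -6 + 20 = 14)
1/(z(q) + X(45)) = 1/((-324 + (-36)² + 15*(-36)) + 14) = 1/((-324 + 1296 - 540) + 14) = 1/(432 + 14) = 1/446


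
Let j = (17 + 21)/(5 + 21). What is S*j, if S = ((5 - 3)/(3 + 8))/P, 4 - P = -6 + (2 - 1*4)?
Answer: 19/858 ≈ 0.022145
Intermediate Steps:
P = 12 (P = 4 - (-6 + (2 - 1*4)) = 4 - (-6 + (2 - 4)) = 4 - (-6 - 2) = 4 - 1*(-8) = 4 + 8 = 12)
S = 1/66 (S = ((5 - 3)/(3 + 8))/12 = (2/11)*(1/12) = 1/66 ≈ 0.015152)
j = 19/13 (j = 38/26 = 38*(1/26) = 19/13 ≈ 1.4615)
S*j = (1/66)*(19/13) = 19/858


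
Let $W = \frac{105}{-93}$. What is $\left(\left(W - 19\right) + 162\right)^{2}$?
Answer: $\frac{19342404}{961} \approx 20127.0$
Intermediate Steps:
$W = - \frac{35}{31}$ ($W = 105 \left(- \frac{1}{93}\right) = - \frac{35}{31} \approx -1.129$)
$\left(\left(W - 19\right) + 162\right)^{2} = \left(\left(- \frac{35}{31} - 19\right) + 162\right)^{2} = \left(- \frac{624}{31} + 162\right)^{2} = \left(\frac{4398}{31}\right)^{2} = \frac{19342404}{961}$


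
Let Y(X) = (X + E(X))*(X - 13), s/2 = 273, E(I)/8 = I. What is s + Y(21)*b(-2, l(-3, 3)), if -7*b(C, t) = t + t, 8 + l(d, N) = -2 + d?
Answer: 6162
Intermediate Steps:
E(I) = 8*I
s = 546 (s = 2*273 = 546)
l(d, N) = -10 + d (l(d, N) = -8 + (-2 + d) = -10 + d)
b(C, t) = -2*t/7 (b(C, t) = -(t + t)/7 = -2*t/7)
Y(X) = 9*X*(-13 + X) (Y(X) = (X + 8*X)*(X - 13) = (9*X)*(-13 + X) = 9*X*(-13 + X))
s + Y(21)*b(-2, l(-3, 3)) = 546 + (9*21*(-13 + 21))*(-2*(-10 - 3)/7) = 546 + (9*21*8)*(-2/7*(-13)) = 546 + 1512*(26/7) = 546 + 5616 = 6162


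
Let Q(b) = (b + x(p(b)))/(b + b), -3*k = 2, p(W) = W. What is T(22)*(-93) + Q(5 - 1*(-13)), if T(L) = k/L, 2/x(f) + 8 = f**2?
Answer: 207623/62568 ≈ 3.3184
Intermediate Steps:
x(f) = 2/(-8 + f**2)
k = -2/3 (k = -1/3*2 = -2/3 ≈ -0.66667)
Q(b) = (b + 2/(-8 + b**2))/(2*b) (Q(b) = (b + 2/(-8 + b**2))/(b + b) = (b + 2/(-8 + b**2))/((2*b)) = (b + 2/(-8 + b**2))*(1/(2*b)) = (b + 2/(-8 + b**2))/(2*b))
T(L) = -2/(3*L)
T(22)*(-93) + Q(5 - 1*(-13)) = -2/3/22*(-93) + (2 + (5 - 1*(-13))*(-8 + (5 - 1*(-13))**2))/(2*(5 - 1*(-13))*(-8 + (5 - 1*(-13))**2)) = -2/3*1/22*(-93) + (2 + (5 + 13)*(-8 + (5 + 13)**2))/(2*(5 + 13)*(-8 + (5 + 13)**2)) = -1/33*(-93) + (1/2)*(2 + 18*(-8 + 18**2))/(18*(-8 + 18**2)) = 31/11 + (1/2)*(1/18)*(2 + 18*(-8 + 324))/(-8 + 324) = 31/11 + (1/2)*(1/18)*(2 + 18*316)/316 = 31/11 + (1/2)*(1/18)*(1/316)*(2 + 5688) = 31/11 + (1/2)*(1/18)*(1/316)*5690 = 31/11 + 2845/5688 = 207623/62568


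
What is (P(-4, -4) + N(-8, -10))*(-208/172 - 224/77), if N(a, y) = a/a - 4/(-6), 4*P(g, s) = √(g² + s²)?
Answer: -9740/1419 - 1948*√2/473 ≈ -12.688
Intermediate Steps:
P(g, s) = √(g² + s²)/4
N(a, y) = 5/3 (N(a, y) = 1 - 4*(-⅙) = 1 + ⅔ = 5/3)
(P(-4, -4) + N(-8, -10))*(-208/172 - 224/77) = (√((-4)² + (-4)²)/4 + 5/3)*(-208/172 - 224/77) = (√(16 + 16)/4 + 5/3)*(-208*1/172 - 224*1/77) = (√32/4 + 5/3)*(-52/43 - 32/11) = ((4*√2)/4 + 5/3)*(-1948/473) = (√2 + 5/3)*(-1948/473) = (5/3 + √2)*(-1948/473) = -9740/1419 - 1948*√2/473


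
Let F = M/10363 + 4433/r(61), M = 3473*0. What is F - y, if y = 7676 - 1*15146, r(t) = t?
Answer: 460103/61 ≈ 7542.7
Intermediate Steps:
M = 0
y = -7470 (y = 7676 - 15146 = -7470)
F = 4433/61 (F = 0/10363 + 4433/61 = 0*(1/10363) + 4433*(1/61) = 0 + 4433/61 = 4433/61 ≈ 72.672)
F - y = 4433/61 - 1*(-7470) = 4433/61 + 7470 = 460103/61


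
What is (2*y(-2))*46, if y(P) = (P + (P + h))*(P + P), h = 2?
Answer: 736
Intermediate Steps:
y(P) = 2*P*(2 + 2*P) (y(P) = (P + (P + 2))*(P + P) = (P + (2 + P))*(2*P) = (2 + 2*P)*(2*P) = 2*P*(2 + 2*P))
(2*y(-2))*46 = (2*(4*(-2)*(1 - 2)))*46 = (2*(4*(-2)*(-1)))*46 = (2*8)*46 = 16*46 = 736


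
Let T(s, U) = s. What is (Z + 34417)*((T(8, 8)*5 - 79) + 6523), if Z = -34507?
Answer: -583560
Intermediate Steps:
(Z + 34417)*((T(8, 8)*5 - 79) + 6523) = (-34507 + 34417)*((8*5 - 79) + 6523) = -90*((40 - 79) + 6523) = -90*(-39 + 6523) = -90*6484 = -583560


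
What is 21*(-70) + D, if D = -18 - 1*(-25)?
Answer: -1463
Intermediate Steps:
D = 7 (D = -18 + 25 = 7)
21*(-70) + D = 21*(-70) + 7 = -1470 + 7 = -1463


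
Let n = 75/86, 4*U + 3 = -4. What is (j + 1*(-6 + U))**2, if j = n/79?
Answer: 11057994649/184633744 ≈ 59.892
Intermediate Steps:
U = -7/4 (U = -3/4 + (1/4)*(-4) = -3/4 - 1 = -7/4 ≈ -1.7500)
n = 75/86 (n = 75*(1/86) = 75/86 ≈ 0.87209)
j = 75/6794 (j = (75/86)/79 = (75/86)*(1/79) = 75/6794 ≈ 0.011039)
(j + 1*(-6 + U))**2 = (75/6794 + 1*(-6 - 7/4))**2 = (75/6794 + 1*(-31/4))**2 = (75/6794 - 31/4)**2 = (-105157/13588)**2 = 11057994649/184633744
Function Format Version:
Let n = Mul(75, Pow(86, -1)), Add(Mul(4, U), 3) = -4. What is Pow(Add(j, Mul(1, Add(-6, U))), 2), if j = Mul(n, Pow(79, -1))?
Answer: Rational(11057994649, 184633744) ≈ 59.892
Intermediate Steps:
U = Rational(-7, 4) (U = Add(Rational(-3, 4), Mul(Rational(1, 4), -4)) = Add(Rational(-3, 4), -1) = Rational(-7, 4) ≈ -1.7500)
n = Rational(75, 86) (n = Mul(75, Rational(1, 86)) = Rational(75, 86) ≈ 0.87209)
j = Rational(75, 6794) (j = Mul(Rational(75, 86), Pow(79, -1)) = Mul(Rational(75, 86), Rational(1, 79)) = Rational(75, 6794) ≈ 0.011039)
Pow(Add(j, Mul(1, Add(-6, U))), 2) = Pow(Add(Rational(75, 6794), Mul(1, Add(-6, Rational(-7, 4)))), 2) = Pow(Add(Rational(75, 6794), Mul(1, Rational(-31, 4))), 2) = Pow(Add(Rational(75, 6794), Rational(-31, 4)), 2) = Pow(Rational(-105157, 13588), 2) = Rational(11057994649, 184633744)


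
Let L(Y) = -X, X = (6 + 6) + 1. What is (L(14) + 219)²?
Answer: 42436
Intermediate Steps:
X = 13 (X = 12 + 1 = 13)
L(Y) = -13 (L(Y) = -1*13 = -13)
(L(14) + 219)² = (-13 + 219)² = 206² = 42436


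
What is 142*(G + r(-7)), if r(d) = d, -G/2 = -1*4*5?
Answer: 4686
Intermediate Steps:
G = 40 (G = -2*(-1*4)*5 = -(-8)*5 = -2*(-20) = 40)
142*(G + r(-7)) = 142*(40 - 7) = 142*33 = 4686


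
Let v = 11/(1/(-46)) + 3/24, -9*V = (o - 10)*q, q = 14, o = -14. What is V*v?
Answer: -18886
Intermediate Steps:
V = 112/3 (V = -(-14 - 10)*14/9 = -(-8)*14/3 = -⅑*(-336) = 112/3 ≈ 37.333)
v = -4047/8 (v = 11/(-1/46) + 3*(1/24) = 11*(-46) + ⅛ = -506 + ⅛ = -4047/8 ≈ -505.88)
V*v = (112/3)*(-4047/8) = -18886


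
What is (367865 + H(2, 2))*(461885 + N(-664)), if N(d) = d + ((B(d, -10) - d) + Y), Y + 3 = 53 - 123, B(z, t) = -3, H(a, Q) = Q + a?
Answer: 169885215021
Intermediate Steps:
Y = -73 (Y = -3 + (53 - 123) = -3 - 70 = -73)
N(d) = -76 (N(d) = d + ((-3 - d) - 73) = d + (-76 - d) = -76)
(367865 + H(2, 2))*(461885 + N(-664)) = (367865 + (2 + 2))*(461885 - 76) = (367865 + 4)*461809 = 367869*461809 = 169885215021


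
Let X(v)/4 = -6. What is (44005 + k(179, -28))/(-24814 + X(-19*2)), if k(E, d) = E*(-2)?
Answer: -43647/24838 ≈ -1.7573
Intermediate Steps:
X(v) = -24 (X(v) = 4*(-6) = -24)
k(E, d) = -2*E
(44005 + k(179, -28))/(-24814 + X(-19*2)) = (44005 - 2*179)/(-24814 - 24) = (44005 - 358)/(-24838) = 43647*(-1/24838) = -43647/24838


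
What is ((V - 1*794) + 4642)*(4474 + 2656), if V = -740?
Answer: 22160040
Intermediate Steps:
((V - 1*794) + 4642)*(4474 + 2656) = ((-740 - 1*794) + 4642)*(4474 + 2656) = ((-740 - 794) + 4642)*7130 = (-1534 + 4642)*7130 = 3108*7130 = 22160040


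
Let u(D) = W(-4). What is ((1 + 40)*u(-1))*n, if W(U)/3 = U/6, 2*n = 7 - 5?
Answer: -82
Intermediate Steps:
n = 1 (n = (7 - 5)/2 = (1/2)*2 = 1)
W(U) = U/2 (W(U) = 3*(U/6) = U/2)
u(D) = -2 (u(D) = (1/2)*(-4) = -2)
((1 + 40)*u(-1))*n = ((1 + 40)*(-2))*1 = (41*(-2))*1 = -82*1 = -82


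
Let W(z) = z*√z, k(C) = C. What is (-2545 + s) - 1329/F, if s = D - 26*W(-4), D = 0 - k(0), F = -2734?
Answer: -6956701/2734 + 208*I ≈ -2544.5 + 208.0*I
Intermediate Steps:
D = 0 (D = 0 - 1*0 = 0 + 0 = 0)
W(z) = z^(3/2)
s = 208*I (s = 0 - (-208)*I = 0 + 208*I = 208*I ≈ 208.0*I)
(-2545 + s) - 1329/F = (-2545 + 208*I) - 1329/(-2734) = (-2545 + 208*I) - 1329*(-1/2734) = (-2545 + 208*I) + 1329/2734 = -6956701/2734 + 208*I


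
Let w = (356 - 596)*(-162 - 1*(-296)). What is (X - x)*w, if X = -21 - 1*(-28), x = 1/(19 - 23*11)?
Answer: -8785040/39 ≈ -2.2526e+5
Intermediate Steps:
x = -1/234 (x = 1/(19 - 253) = 1/(-234) = -1/234 ≈ -0.0042735)
X = 7 (X = -21 + 28 = 7)
w = -32160 (w = -240*(-162 + 296) = -240*134 = -32160)
(X - x)*w = (7 - 1*(-1/234))*(-32160) = (7 + 1/234)*(-32160) = (1639/234)*(-32160) = -8785040/39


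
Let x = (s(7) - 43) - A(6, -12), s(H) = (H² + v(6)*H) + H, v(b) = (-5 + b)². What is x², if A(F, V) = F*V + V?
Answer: 10816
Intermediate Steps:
A(F, V) = V + F*V
s(H) = H² + 2*H (s(H) = (H² + (-5 + 6)²*H) + H = (H² + 1²*H) + H = (H² + 1*H) + H = (H² + H) + H = (H + H²) + H = H² + 2*H)
x = 104 (x = (7*(2 + 7) - 43) - (-12)*(1 + 6) = (7*9 - 43) - (-12)*7 = (63 - 43) - 1*(-84) = 20 + 84 = 104)
x² = 104² = 10816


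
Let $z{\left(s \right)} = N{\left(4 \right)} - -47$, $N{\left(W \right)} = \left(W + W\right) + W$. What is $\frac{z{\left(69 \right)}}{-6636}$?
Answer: $- \frac{59}{6636} \approx -0.0088909$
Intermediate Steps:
$N{\left(W \right)} = 3 W$ ($N{\left(W \right)} = 2 W + W = 3 W$)
$z{\left(s \right)} = 59$ ($z{\left(s \right)} = 3 \cdot 4 - -47 = 12 + 47 = 59$)
$\frac{z{\left(69 \right)}}{-6636} = \frac{59}{-6636} = 59 \left(- \frac{1}{6636}\right) = - \frac{59}{6636}$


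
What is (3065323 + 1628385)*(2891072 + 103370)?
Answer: 14055036370936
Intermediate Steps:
(3065323 + 1628385)*(2891072 + 103370) = 4693708*2994442 = 14055036370936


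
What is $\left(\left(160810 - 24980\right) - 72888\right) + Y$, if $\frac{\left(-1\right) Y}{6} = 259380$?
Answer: $-1493338$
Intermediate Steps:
$Y = -1556280$ ($Y = \left(-6\right) 259380 = -1556280$)
$\left(\left(160810 - 24980\right) - 72888\right) + Y = \left(\left(160810 - 24980\right) - 72888\right) - 1556280 = \left(135830 - 72888\right) - 1556280 = 62942 - 1556280 = -1493338$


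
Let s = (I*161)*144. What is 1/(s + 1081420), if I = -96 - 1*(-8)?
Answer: -1/958772 ≈ -1.0430e-6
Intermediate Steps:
I = -88 (I = -96 + 8 = -88)
s = -2040192 (s = -88*161*144 = -14168*144 = -2040192)
1/(s + 1081420) = 1/(-2040192 + 1081420) = 1/(-958772) = -1/958772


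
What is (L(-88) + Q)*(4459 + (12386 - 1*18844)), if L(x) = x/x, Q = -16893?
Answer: 33767108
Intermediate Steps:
L(x) = 1
(L(-88) + Q)*(4459 + (12386 - 1*18844)) = (1 - 16893)*(4459 + (12386 - 1*18844)) = -16892*(4459 + (12386 - 18844)) = -16892*(4459 - 6458) = -16892*(-1999) = 33767108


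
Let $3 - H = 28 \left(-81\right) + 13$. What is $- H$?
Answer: $-2258$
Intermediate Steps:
$H = 2258$ ($H = 3 - \left(28 \left(-81\right) + 13\right) = 3 - \left(-2268 + 13\right) = 3 - -2255 = 3 + 2255 = 2258$)
$- H = \left(-1\right) 2258 = -2258$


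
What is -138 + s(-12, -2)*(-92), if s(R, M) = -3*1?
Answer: 138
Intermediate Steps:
s(R, M) = -3
-138 + s(-12, -2)*(-92) = -138 - 3*(-92) = -138 + 276 = 138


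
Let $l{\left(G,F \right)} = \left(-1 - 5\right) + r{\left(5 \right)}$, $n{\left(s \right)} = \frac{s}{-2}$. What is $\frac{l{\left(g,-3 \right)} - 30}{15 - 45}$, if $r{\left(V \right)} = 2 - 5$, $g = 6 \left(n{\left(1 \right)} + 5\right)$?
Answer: $\frac{13}{10} \approx 1.3$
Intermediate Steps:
$n{\left(s \right)} = - \frac{s}{2}$ ($n{\left(s \right)} = s \left(- \frac{1}{2}\right) = - \frac{s}{2}$)
$g = 27$ ($g = 6 \left(\left(- \frac{1}{2}\right) 1 + 5\right) = 6 \left(- \frac{1}{2} + 5\right) = 6 \cdot \frac{9}{2} = 27$)
$r{\left(V \right)} = -3$ ($r{\left(V \right)} = 2 - 5 = -3$)
$l{\left(G,F \right)} = -9$ ($l{\left(G,F \right)} = \left(-1 - 5\right) - 3 = -6 - 3 = -9$)
$\frac{l{\left(g,-3 \right)} - 30}{15 - 45} = \frac{-9 - 30}{15 - 45} = \frac{1}{-30} \left(-39\right) = \left(- \frac{1}{30}\right) \left(-39\right) = \frac{13}{10}$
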